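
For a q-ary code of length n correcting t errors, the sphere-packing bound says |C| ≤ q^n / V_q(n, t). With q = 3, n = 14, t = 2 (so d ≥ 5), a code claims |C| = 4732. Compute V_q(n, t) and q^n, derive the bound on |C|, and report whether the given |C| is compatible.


V_q(n, t) = 393, q^n = 4782969, Hamming bound = 12170, |C| = 4732 ≤ bound (satisfied).

Step 1: Compute V_q(n, t) = Σ_{j=0}^2 C(n, j) (q−1)^j.
  j = 0: C(14,0)·(2)^0 = 1·1 = 1.
  j = 1: C(14,1)·(2)^1 = 14·2 = 28.
  j = 2: C(14,2)·(2)^2 = 91·4 = 364.
  V_q(n, t) = 1 + 28 + 364 = 393.
Step 2: q^n = 3^14 = 4782969.
Step 3: Hamming bound ⌊q^n / V_q(n,t)⌋ = ⌊4782969/393⌋ = 12170.
Step 4: Compare |C| = 4732 to 12170: satisfied.
The claimed |C| lies below the Hamming bound.


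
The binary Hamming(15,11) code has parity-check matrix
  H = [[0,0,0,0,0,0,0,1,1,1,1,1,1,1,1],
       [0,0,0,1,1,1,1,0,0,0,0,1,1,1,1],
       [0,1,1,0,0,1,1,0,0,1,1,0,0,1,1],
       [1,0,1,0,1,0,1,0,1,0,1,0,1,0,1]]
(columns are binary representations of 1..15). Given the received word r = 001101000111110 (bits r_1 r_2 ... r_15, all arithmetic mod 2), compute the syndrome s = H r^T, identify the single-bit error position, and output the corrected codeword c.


s = (1, 1, 1, 1)^T, error position = 15, corrected codeword c = 001101000111111

Compute s = H r^T mod 2 one row at a time:
  s_1 = 0 + 0 + 1 + 1 + 1 + 1 + 1 + 0 = 5 ≡ 1 (mod 2).
  s_2 = 1 + 0 + 1 + 0 + 1 + 1 + 1 + 0 = 5 ≡ 1 (mod 2).
  s_3 = 0 + 1 + 1 + 0 + 1 + 1 + 1 + 0 = 5 ≡ 1 (mod 2).
  s_4 = 0 + 1 + 0 + 0 + 0 + 1 + 1 + 0 = 3 ≡ 1 (mod 2).
s = (1, 1, 1, 1)^T — this equals column 15 of H (binary 1111), so error is at position 15.
Correct: flip bit 15 of r = 001101000111110 to get c = 001101000111111.


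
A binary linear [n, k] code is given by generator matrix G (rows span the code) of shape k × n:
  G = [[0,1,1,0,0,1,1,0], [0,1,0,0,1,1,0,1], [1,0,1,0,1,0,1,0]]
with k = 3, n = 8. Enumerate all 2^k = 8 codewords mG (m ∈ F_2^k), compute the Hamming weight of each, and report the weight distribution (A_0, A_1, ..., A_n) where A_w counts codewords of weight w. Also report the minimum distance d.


Weight distribution: A_0 = 1, A_2 = 1, A_4 = 5, A_6 = 1. Minimum distance d = 2.

Enumerate all 2^3 = 8 messages m ∈ F_2^3.
For each, compute codeword c = mG in F_2^8, then tally its weight.
  m = 000 → c = 00000000, weight = 0.
  m = 100 → c = 01100110, weight = 4.
  m = 010 → c = 01001101, weight = 4.
  m = 110 → c = 00101011, weight = 4.
  m = 001 → c = 10101010, weight = 4.
  m = 101 → c = 11001100, weight = 4.
  m = 011 → c = 11100111, weight = 6.
  m = 111 → c = 10000001, weight = 2.
Tally weights:
  weight 0: 1 codewords.
  weight 2: 1 codewords.
  weight 4: 5 codewords.
  weight 6: 1 codewords.
Minimum distance d = smallest w > 0 with A_w > 0 = 2.
Sanity: Σ A_w = 8 = 2^3 = 8 ✓.


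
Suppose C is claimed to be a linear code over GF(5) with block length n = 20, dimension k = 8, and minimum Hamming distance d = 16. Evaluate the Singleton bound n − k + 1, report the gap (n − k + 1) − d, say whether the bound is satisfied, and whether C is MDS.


Singleton RHS = n − k + 1 = 13, slack = -3, bound violated (no such code; not MDS).

Singleton bound: d ≤ n − k + 1.
Here n = 20, k = 8, so n − k + 1 = 13.
Given d = 16, check d ≤ 13: NO.
Slack = (n − k + 1) − d = -3.
The slack is negative: d = 16 exceeds n − k + 1 = 13 by 3, so the Singleton bound is violated and no linear [20, 8, 16]_5 code can exist. In particular it is not MDS (MDS requires d = n − k + 1 exactly).
Description: the claimed parameters are [20, 8, 16]_5; such a code would be impossible (violates the Singleton bound).


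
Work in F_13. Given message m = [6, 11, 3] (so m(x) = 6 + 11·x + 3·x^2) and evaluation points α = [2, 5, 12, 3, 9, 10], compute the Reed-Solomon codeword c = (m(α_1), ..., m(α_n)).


c = [1, 6, 11, 1, 10, 0]

Message polynomial: m(x) = 6 + 11·x + 3·x^2 (mod 13).
For each evaluation point α_i, compute m(α_i) mod 13:
  α_1 = 2: Horner steps 3 → 4 → 1, so m(2) = 1.
  α_2 = 5: Horner steps 3 → 0 → 6, so m(5) = 6.
  α_3 = 12: Horner steps 3 → 8 → 11, so m(12) = 11.
  α_4 = 3: Horner steps 3 → 7 → 1, so m(3) = 1.
  α_5 = 9: Horner steps 3 → 12 → 10, so m(9) = 10.
  α_6 = 10: Horner steps 3 → 2 → 0, so m(10) = 0.
Codeword c = [1, 6, 11, 1, 10, 0] ∈ F_13^6.


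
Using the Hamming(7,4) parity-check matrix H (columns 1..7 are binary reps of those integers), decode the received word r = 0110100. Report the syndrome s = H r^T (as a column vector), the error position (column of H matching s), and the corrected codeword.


s = (1, 0, 0)^T, error position = 4, corrected codeword c = 0111100

Compute s = H r^T mod 2 one row at a time:
  s_1 = 0 + 1 + 0 + 0 = 1 ≡ 1 (mod 2).
  s_2 = 1 + 1 + 0 + 0 = 2 ≡ 0 (mod 2).
  s_3 = 0 + 1 + 1 + 0 = 2 ≡ 0 (mod 2).
s = (1, 0, 0)^T — this equals column 4 of H (binary 100), so error is at position 4.
Correct: flip bit 4 of r = 0110100 to get c = 0111100.


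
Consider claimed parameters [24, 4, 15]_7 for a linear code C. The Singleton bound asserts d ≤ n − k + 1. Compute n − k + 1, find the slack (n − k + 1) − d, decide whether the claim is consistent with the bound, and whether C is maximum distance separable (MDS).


Singleton RHS = n − k + 1 = 21, slack = 6, bound satisfied, not MDS.

Singleton bound: d ≤ n − k + 1.
Here n = 24, k = 4, so n − k + 1 = 21.
Given d = 15, check d ≤ 21: YES.
Slack = (n − k + 1) − d = 6.
The code is NOT MDS (slack = 6 > 0).
Description: the claimed parameters are [24, 4, 15]_7; such a code would be non-MDS.


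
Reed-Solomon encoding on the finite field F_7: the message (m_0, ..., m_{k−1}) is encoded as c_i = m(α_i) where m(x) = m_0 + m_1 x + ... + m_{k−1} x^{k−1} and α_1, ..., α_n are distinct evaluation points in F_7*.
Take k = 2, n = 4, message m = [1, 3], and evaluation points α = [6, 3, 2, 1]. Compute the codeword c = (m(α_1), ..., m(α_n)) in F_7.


c = [5, 3, 0, 4]

Message polynomial: m(x) = 1 + 3·x (mod 7).
For each evaluation point α_i, compute m(α_i) mod 7:
  α_1 = 6: Horner steps 3 → 5, so m(6) = 5.
  α_2 = 3: Horner steps 3 → 3, so m(3) = 3.
  α_3 = 2: Horner steps 3 → 0, so m(2) = 0.
  α_4 = 1: Horner steps 3 → 4, so m(1) = 4.
Codeword c = [5, 3, 0, 4] ∈ F_7^4.


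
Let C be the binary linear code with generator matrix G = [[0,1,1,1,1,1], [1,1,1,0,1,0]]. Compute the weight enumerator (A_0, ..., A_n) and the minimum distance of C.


Weight distribution: A_0 = 1, A_3 = 1, A_4 = 1, A_5 = 1. Minimum distance d = 3.

Enumerate all 2^2 = 4 messages m ∈ F_2^2.
For each, compute codeword c = mG in F_2^6, then tally its weight.
  m = 00 → c = 000000, weight = 0.
  m = 10 → c = 011111, weight = 5.
  m = 01 → c = 111010, weight = 4.
  m = 11 → c = 100101, weight = 3.
Tally weights:
  weight 0: 1 codewords.
  weight 3: 1 codewords.
  weight 4: 1 codewords.
  weight 5: 1 codewords.
Minimum distance d = smallest w > 0 with A_w > 0 = 3.
Sanity: Σ A_w = 4 = 2^2 = 4 ✓.


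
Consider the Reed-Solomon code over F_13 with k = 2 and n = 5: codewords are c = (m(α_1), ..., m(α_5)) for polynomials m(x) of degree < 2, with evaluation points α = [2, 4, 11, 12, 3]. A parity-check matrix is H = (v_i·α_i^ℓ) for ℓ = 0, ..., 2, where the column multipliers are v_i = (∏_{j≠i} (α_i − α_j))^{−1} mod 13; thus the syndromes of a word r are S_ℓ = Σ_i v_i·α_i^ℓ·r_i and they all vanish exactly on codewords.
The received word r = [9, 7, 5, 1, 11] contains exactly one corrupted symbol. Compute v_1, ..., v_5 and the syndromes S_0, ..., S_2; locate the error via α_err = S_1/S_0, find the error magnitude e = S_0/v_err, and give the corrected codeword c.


S = (3, 6, 12), error at position 1, error magnitude e = 7, c = [2, 7, 5, 1, 11].

Step 1: column multipliers v_i = (∏_{j≠i}(α_i − α_j))^{−1} mod 13.
  i = 1 (α = 2): (2−4)(2−11)(2−12)(2−3) = (−2)·(−9)·(−10)·(−1) = 180 ≡ 11, so v_1 = 11^{−1} = 6 (mod 13).
  i = 2 (α = 4): (4−2)(4−11)(4−12)(4−3) = 2·(−7)·(−8)·1 = 112 ≡ 8, so v_2 = 8^{−1} = 5 (mod 13).
  i = 3 (α = 11): (11−2)(11−4)(11−12)(11−3) = 9·7·(−1)·8 = −504 ≡ 3, so v_3 = 3^{−1} = 9 (mod 13).
  i = 4 (α = 12): (12−2)(12−4)(12−11)(12−3) = 10·8·1·9 = 720 ≡ 5, so v_4 = 5^{−1} = 8 (mod 13).
  i = 5 (α = 3): (3−2)(3−4)(3−11)(3−12) = 1·(−1)·(−8)·(−9) = −72 ≡ 6, so v_5 = 6^{−1} = 11 (mod 13).
  v = [6, 5, 9, 8, 11].
Step 2: syndromes of r = [9, 7, 5, 1, 11] (all sums mod 13).
  S_0 = Σ v_i r_i = 6·9 + 5·7 + 9·5 + 8·1 + 11·11 = 263 ≡ 3.
  S_1 = Σ v_i α_i r_i = 6·2·9 + 5·4·7 + 9·11·5 + 8·12·1 + 11·3·11 = 1202 ≡ 6.
  α_i^2 mod 13 = [4, 3, 4, 1, 9].
  S_2 = Σ v_i α_i^2 r_i = 6·4·9 + 5·3·7 + 9·4·5 + 8·1·1 + 11·9·11 = 1598 ≡ 12.
  S = (3, 6, 12) ≠ 0, so r is not a codeword (an error is present).
Step 3: locate the error. For a single error e at position i, S_ℓ = v_i·e·α_i^ℓ, so α_err = S_1/S_0.
  S_0^{−1} = 3^{−1} = 9 (mod 13), so α_err = 6·9 = 54 ≡ 2 = α_1. Error position i = 1.
  Consistency check: S_2/S_1 = 12·11 = 132 ≡ 2 = α_err ✓ (single-error assumption holds).
Step 4: error magnitude e = S_0/v_1 = S_0·∏_{j≠1}(α_1 − α_j) = 3·11 = 33 ≡ 7 (mod 13).
Step 5: correct position 1: c_1 = r_1 − e = 9 − 7 ≡ 2 (mod 13). Hence c = [2, 7, 5, 1, 11].
  Check: interpolating c through the α_i gives m(x) = 10 + 9·x (degree < 2) with m(α_i) = c_i for every i, so c is indeed a codeword.


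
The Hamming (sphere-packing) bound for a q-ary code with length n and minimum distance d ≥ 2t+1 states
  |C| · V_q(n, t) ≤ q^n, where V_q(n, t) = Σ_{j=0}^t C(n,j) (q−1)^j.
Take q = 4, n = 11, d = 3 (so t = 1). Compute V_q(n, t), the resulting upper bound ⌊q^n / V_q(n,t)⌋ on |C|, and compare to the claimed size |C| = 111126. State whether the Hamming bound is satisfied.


V_q(n, t) = 34, q^n = 4194304, Hamming bound = 123361, |C| = 111126 ≤ bound (satisfied).

Step 1: Compute V_q(n, t) = Σ_{j=0}^1 C(n, j) (q−1)^j.
  j = 0: C(11,0)·(3)^0 = 1·1 = 1.
  j = 1: C(11,1)·(3)^1 = 11·3 = 33.
  V_q(n, t) = 1 + 33 = 34.
Step 2: q^n = 4^11 = 4194304.
Step 3: Hamming bound ⌊q^n / V_q(n,t)⌋ = ⌊4194304/34⌋ = 123361.
Step 4: Compare |C| = 111126 to 123361: satisfied.
The claimed |C| lies below the Hamming bound.


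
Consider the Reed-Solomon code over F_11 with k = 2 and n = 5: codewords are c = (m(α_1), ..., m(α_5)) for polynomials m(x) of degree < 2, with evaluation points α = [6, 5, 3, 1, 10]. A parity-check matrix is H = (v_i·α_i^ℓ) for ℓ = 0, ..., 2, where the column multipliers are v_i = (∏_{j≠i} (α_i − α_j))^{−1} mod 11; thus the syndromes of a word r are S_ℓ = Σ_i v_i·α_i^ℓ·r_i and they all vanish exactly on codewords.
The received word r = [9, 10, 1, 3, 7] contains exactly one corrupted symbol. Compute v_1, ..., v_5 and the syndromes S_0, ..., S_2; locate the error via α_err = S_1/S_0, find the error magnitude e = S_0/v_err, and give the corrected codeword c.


S = (4, 7, 4), error at position 5, error magnitude e = 2, c = [9, 10, 1, 3, 5].

Step 1: column multipliers v_i = (∏_{j≠i}(α_i − α_j))^{−1} mod 11.
  i = 1 (α = 6): (6−5)(6−3)(6−1)(6−10) = 1·3·5·(−4) = −60 ≡ 6, so v_1 = 6^{−1} = 2 (mod 11).
  i = 2 (α = 5): (5−6)(5−3)(5−1)(5−10) = (−1)·2·4·(−5) = 40 ≡ 7, so v_2 = 7^{−1} = 8 (mod 11).
  i = 3 (α = 3): (3−6)(3−5)(3−1)(3−10) = (−3)·(−2)·2·(−7) = −84 ≡ 4, so v_3 = 4^{−1} = 3 (mod 11).
  i = 4 (α = 1): (1−6)(1−5)(1−3)(1−10) = (−5)·(−4)·(−2)·(−9) = 360 ≡ 8, so v_4 = 8^{−1} = 7 (mod 11).
  i = 5 (α = 10): (10−6)(10−5)(10−3)(10−1) = 4·5·7·9 = 1260 ≡ 6, so v_5 = 6^{−1} = 2 (mod 11).
  v = [2, 8, 3, 7, 2].
Step 2: syndromes of r = [9, 10, 1, 3, 7] (all sums mod 11).
  S_0 = Σ v_i r_i = 2·9 + 8·10 + 3·1 + 7·3 + 2·7 = 136 ≡ 4.
  S_1 = Σ v_i α_i r_i = 2·6·9 + 8·5·10 + 3·3·1 + 7·1·3 + 2·10·7 = 678 ≡ 7.
  α_i^2 mod 11 = [3, 3, 9, 1, 1].
  S_2 = Σ v_i α_i^2 r_i = 2·3·9 + 8·3·10 + 3·9·1 + 7·1·3 + 2·1·7 = 356 ≡ 4.
  S = (4, 7, 4) ≠ 0, so r is not a codeword (an error is present).
Step 3: locate the error. For a single error e at position i, S_ℓ = v_i·e·α_i^ℓ, so α_err = S_1/S_0.
  S_0^{−1} = 4^{−1} = 3 (mod 11), so α_err = 7·3 = 21 ≡ 10 = α_5. Error position i = 5.
  Consistency check: S_2/S_1 = 4·8 = 32 ≡ 10 = α_err ✓ (single-error assumption holds).
Step 4: error magnitude e = S_0/v_5 = S_0·∏_{j≠5}(α_5 − α_j) = 4·6 = 24 ≡ 2 (mod 11).
Step 5: correct position 5: c_5 = r_5 − e = 7 − 2 ≡ 5 (mod 11). Hence c = [9, 10, 1, 3, 5].
  Check: interpolating c through the α_i gives m(x) = 4 + 10·x (degree < 2) with m(α_i) = c_i for every i, so c is indeed a codeword.


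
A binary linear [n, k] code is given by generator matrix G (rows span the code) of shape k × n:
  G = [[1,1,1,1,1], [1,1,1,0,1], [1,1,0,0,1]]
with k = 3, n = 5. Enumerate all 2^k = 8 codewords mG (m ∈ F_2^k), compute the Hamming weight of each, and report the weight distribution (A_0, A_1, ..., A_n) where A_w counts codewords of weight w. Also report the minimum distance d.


Weight distribution: A_0 = 1, A_1 = 2, A_2 = 1, A_3 = 1, A_4 = 2, A_5 = 1. Minimum distance d = 1.

Enumerate all 2^3 = 8 messages m ∈ F_2^3.
For each, compute codeword c = mG in F_2^5, then tally its weight.
  m = 000 → c = 00000, weight = 0.
  m = 100 → c = 11111, weight = 5.
  m = 010 → c = 11101, weight = 4.
  m = 110 → c = 00010, weight = 1.
  m = 001 → c = 11001, weight = 3.
  m = 101 → c = 00110, weight = 2.
  m = 011 → c = 00100, weight = 1.
  m = 111 → c = 11011, weight = 4.
Tally weights:
  weight 0: 1 codewords.
  weight 1: 2 codewords.
  weight 2: 1 codewords.
  weight 3: 1 codewords.
  weight 4: 2 codewords.
  weight 5: 1 codewords.
Minimum distance d = smallest w > 0 with A_w > 0 = 1.
Sanity: Σ A_w = 8 = 2^3 = 8 ✓.


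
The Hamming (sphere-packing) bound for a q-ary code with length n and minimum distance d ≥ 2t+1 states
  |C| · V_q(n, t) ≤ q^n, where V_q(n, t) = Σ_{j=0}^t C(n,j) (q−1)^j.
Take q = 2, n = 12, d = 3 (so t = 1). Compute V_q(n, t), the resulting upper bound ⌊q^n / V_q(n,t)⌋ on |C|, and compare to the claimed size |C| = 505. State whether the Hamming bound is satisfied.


V_q(n, t) = 13, q^n = 4096, Hamming bound = 315, |C| = 505 > bound (violated).

Step 1: Compute V_q(n, t) = Σ_{j=0}^1 C(n, j) (q−1)^j.
  j = 0: C(12,0)·(1)^0 = 1·1 = 1.
  j = 1: C(12,1)·(1)^1 = 12·1 = 12.
  V_q(n, t) = 1 + 12 = 13.
Step 2: q^n = 2^12 = 4096.
Step 3: Hamming bound ⌊q^n / V_q(n,t)⌋ = ⌊4096/13⌋ = 315.
Step 4: Compare |C| = 505 to 315: violated.
The claimed |C| lies above the Hamming bound, so no 2-ary code of length 12 with d ≥ 3 can have 505 codewords.


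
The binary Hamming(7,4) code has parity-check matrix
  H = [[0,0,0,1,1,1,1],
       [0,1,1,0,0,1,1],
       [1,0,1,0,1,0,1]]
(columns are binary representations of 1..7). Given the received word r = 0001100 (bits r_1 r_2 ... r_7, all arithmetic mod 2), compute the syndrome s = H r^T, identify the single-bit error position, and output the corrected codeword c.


s = (0, 0, 1)^T, error position = 1, corrected codeword c = 1001100

Compute s = H r^T mod 2 one row at a time:
  s_1 = 1 + 1 + 0 + 0 = 2 ≡ 0 (mod 2).
  s_2 = 0 + 0 + 0 + 0 = 0 ≡ 0 (mod 2).
  s_3 = 0 + 0 + 1 + 0 = 1 ≡ 1 (mod 2).
s = (0, 0, 1)^T — this equals column 1 of H (binary 001), so error is at position 1.
Correct: flip bit 1 of r = 0001100 to get c = 1001100.


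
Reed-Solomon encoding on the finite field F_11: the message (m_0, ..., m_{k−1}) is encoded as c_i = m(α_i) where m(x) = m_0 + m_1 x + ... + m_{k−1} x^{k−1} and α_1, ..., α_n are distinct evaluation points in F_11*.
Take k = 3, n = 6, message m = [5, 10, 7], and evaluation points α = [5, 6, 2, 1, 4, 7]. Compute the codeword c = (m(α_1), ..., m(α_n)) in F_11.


c = [10, 9, 9, 0, 3, 0]

Message polynomial: m(x) = 5 + 10·x + 7·x^2 (mod 11).
For each evaluation point α_i, compute m(α_i) mod 11:
  α_1 = 5: Horner steps 7 → 1 → 10, so m(5) = 10.
  α_2 = 6: Horner steps 7 → 8 → 9, so m(6) = 9.
  α_3 = 2: Horner steps 7 → 2 → 9, so m(2) = 9.
  α_4 = 1: Horner steps 7 → 6 → 0, so m(1) = 0.
  α_5 = 4: Horner steps 7 → 5 → 3, so m(4) = 3.
  α_6 = 7: Horner steps 7 → 4 → 0, so m(7) = 0.
Codeword c = [10, 9, 9, 0, 3, 0] ∈ F_11^6.


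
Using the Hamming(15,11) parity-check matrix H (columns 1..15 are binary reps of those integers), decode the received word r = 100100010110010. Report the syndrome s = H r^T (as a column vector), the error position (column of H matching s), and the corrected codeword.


s = (0, 0, 1, 0)^T, error position = 2, corrected codeword c = 110100010110010

Compute s = H r^T mod 2 one row at a time:
  s_1 = 1 + 0 + 1 + 1 + 0 + 0 + 1 + 0 = 4 ≡ 0 (mod 2).
  s_2 = 1 + 0 + 0 + 0 + 0 + 0 + 1 + 0 = 2 ≡ 0 (mod 2).
  s_3 = 0 + 0 + 0 + 0 + 1 + 1 + 1 + 0 = 3 ≡ 1 (mod 2).
  s_4 = 1 + 0 + 0 + 0 + 0 + 1 + 0 + 0 = 2 ≡ 0 (mod 2).
s = (0, 0, 1, 0)^T — this equals column 2 of H (binary 0010), so error is at position 2.
Correct: flip bit 2 of r = 100100010110010 to get c = 110100010110010.


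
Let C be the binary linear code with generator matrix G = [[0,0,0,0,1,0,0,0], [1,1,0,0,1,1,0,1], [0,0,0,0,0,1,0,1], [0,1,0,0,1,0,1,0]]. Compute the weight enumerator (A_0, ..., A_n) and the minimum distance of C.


Weight distribution: A_0 = 1, A_1 = 1, A_2 = 4, A_3 = 4, A_4 = 3, A_5 = 3. Minimum distance d = 1.

Enumerate all 2^4 = 16 messages m ∈ F_2^4.
For each, compute codeword c = mG in F_2^8, then tally its weight.
  m = 0000 → c = 00000000, weight = 0.
  m = 1000 → c = 00001000, weight = 1.
  m = 0100 → c = 11001101, weight = 5.
  m = 1100 → c = 11000101, weight = 4.
  m = 0010 → c = 00000101, weight = 2.
  m = 1010 → c = 00001101, weight = 3.
  m = 0110 → c = 11001000, weight = 3.
  m = 1110 → c = 11000000, weight = 2.
  m = 0001 → c = 01001010, weight = 3.
  m = 1001 → c = 01000010, weight = 2.
  m = 0101 → c = 10000111, weight = 4.
  m = 1101 → c = 10001111, weight = 5.
  m = 0011 → c = 01001111, weight = 5.
  m = 1011 → c = 01000111, weight = 4.
  m = 0111 → c = 10000010, weight = 2.
  m = 1111 → c = 10001010, weight = 3.
Tally weights:
  weight 0: 1 codewords.
  weight 1: 1 codewords.
  weight 2: 4 codewords.
  weight 3: 4 codewords.
  weight 4: 3 codewords.
  weight 5: 3 codewords.
Minimum distance d = smallest w > 0 with A_w > 0 = 1.
Sanity: Σ A_w = 16 = 2^4 = 16 ✓.


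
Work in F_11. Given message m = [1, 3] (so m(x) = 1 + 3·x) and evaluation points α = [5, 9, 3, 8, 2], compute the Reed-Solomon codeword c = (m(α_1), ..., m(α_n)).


c = [5, 6, 10, 3, 7]

Message polynomial: m(x) = 1 + 3·x (mod 11).
For each evaluation point α_i, compute m(α_i) mod 11:
  α_1 = 5: Horner steps 3 → 5, so m(5) = 5.
  α_2 = 9: Horner steps 3 → 6, so m(9) = 6.
  α_3 = 3: Horner steps 3 → 10, so m(3) = 10.
  α_4 = 8: Horner steps 3 → 3, so m(8) = 3.
  α_5 = 2: Horner steps 3 → 7, so m(2) = 7.
Codeword c = [5, 6, 10, 3, 7] ∈ F_11^5.


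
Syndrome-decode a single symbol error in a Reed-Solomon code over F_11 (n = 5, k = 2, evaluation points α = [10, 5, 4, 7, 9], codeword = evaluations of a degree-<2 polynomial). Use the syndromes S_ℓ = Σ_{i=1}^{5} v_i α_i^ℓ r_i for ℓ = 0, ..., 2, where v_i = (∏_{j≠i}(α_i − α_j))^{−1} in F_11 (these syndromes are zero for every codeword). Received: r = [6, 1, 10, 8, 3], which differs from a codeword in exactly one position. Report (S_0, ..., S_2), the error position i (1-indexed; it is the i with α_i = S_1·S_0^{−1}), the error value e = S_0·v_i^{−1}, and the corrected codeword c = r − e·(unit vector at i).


S = (8, 7, 2), error at position 2, error magnitude e = 10, c = [6, 2, 10, 8, 3].

Step 1: column multipliers v_i = (∏_{j≠i}(α_i − α_j))^{−1} mod 11.
  i = 1 (α = 10): (10−5)(10−4)(10−7)(10−9) = 5·6·3·1 = 90 ≡ 2, so v_1 = 2^{−1} = 6 (mod 11).
  i = 2 (α = 5): (5−10)(5−4)(5−7)(5−9) = (−5)·1·(−2)·(−4) = −40 ≡ 4, so v_2 = 4^{−1} = 3 (mod 11).
  i = 3 (α = 4): (4−10)(4−5)(4−7)(4−9) = (−6)·(−1)·(−3)·(−5) = 90 ≡ 2, so v_3 = 2^{−1} = 6 (mod 11).
  i = 4 (α = 7): (7−10)(7−5)(7−4)(7−9) = (−3)·2·3·(−2) = 36 ≡ 3, so v_4 = 3^{−1} = 4 (mod 11).
  i = 5 (α = 9): (9−10)(9−5)(9−4)(9−7) = (−1)·4·5·2 = −40 ≡ 4, so v_5 = 4^{−1} = 3 (mod 11).
  v = [6, 3, 6, 4, 3].
Step 2: syndromes of r = [6, 1, 10, 8, 3] (all sums mod 11).
  S_0 = Σ v_i r_i = 6·6 + 3·1 + 6·10 + 4·8 + 3·3 = 140 ≡ 8.
  S_1 = Σ v_i α_i r_i = 6·10·6 + 3·5·1 + 6·4·10 + 4·7·8 + 3·9·3 = 920 ≡ 7.
  α_i^2 mod 11 = [1, 3, 5, 5, 4].
  S_2 = Σ v_i α_i^2 r_i = 6·1·6 + 3·3·1 + 6·5·10 + 4·5·8 + 3·4·3 = 541 ≡ 2.
  S = (8, 7, 2) ≠ 0, so r is not a codeword (an error is present).
Step 3: locate the error. For a single error e at position i, S_ℓ = v_i·e·α_i^ℓ, so α_err = S_1/S_0.
  S_0^{−1} = 8^{−1} = 7 (mod 11), so α_err = 7·7 = 49 ≡ 5 = α_2. Error position i = 2.
  Consistency check: S_2/S_1 = 2·8 = 16 ≡ 5 = α_err ✓ (single-error assumption holds).
Step 4: error magnitude e = S_0/v_2 = S_0·∏_{j≠2}(α_2 − α_j) = 8·4 = 32 ≡ 10 (mod 11).
Step 5: correct position 2: c_2 = r_2 − e = 1 − 10 ≡ 2 (mod 11). Hence c = [6, 2, 10, 8, 3].
  Check: interpolating c through the α_i gives m(x) = 9 + 3·x (degree < 2) with m(α_i) = c_i for every i, so c is indeed a codeword.


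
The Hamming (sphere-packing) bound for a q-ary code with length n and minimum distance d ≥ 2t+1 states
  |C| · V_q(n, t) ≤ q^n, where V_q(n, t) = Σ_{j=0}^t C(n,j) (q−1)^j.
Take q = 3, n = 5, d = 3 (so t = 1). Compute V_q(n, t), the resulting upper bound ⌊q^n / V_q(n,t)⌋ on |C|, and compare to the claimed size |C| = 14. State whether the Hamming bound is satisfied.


V_q(n, t) = 11, q^n = 243, Hamming bound = 22, |C| = 14 ≤ bound (satisfied).

Step 1: Compute V_q(n, t) = Σ_{j=0}^1 C(n, j) (q−1)^j.
  j = 0: C(5,0)·(2)^0 = 1·1 = 1.
  j = 1: C(5,1)·(2)^1 = 5·2 = 10.
  V_q(n, t) = 1 + 10 = 11.
Step 2: q^n = 3^5 = 243.
Step 3: Hamming bound ⌊q^n / V_q(n,t)⌋ = ⌊243/11⌋ = 22.
Step 4: Compare |C| = 14 to 22: satisfied.
The claimed |C| lies below the Hamming bound.


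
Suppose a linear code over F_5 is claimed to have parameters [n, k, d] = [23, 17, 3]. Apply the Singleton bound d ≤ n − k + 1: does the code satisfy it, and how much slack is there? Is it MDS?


Singleton RHS = n − k + 1 = 7, slack = 4, bound satisfied, not MDS.

Singleton bound: d ≤ n − k + 1.
Here n = 23, k = 17, so n − k + 1 = 7.
Given d = 3, check d ≤ 7: YES.
Slack = (n − k + 1) − d = 4.
The code is NOT MDS (slack = 4 > 0).
Description: the claimed parameters are [23, 17, 3]_5; such a code would be non-MDS.


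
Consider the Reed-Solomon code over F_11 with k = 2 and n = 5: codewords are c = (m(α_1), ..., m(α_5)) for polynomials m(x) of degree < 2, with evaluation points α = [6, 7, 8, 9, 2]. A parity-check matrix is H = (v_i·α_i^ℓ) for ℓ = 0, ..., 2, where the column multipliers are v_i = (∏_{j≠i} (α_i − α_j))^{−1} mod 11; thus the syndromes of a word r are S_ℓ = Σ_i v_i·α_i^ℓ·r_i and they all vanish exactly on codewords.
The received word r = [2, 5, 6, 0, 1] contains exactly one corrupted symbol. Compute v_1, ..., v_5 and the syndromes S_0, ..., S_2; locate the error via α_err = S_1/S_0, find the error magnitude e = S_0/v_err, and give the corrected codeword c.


S = (2, 5, 7), error at position 3, error magnitude e = 9, c = [2, 5, 8, 0, 1].

Step 1: column multipliers v_i = (∏_{j≠i}(α_i − α_j))^{−1} mod 11.
  i = 1 (α = 6): (6−7)(6−8)(6−9)(6−2) = (−1)·(−2)·(−3)·4 = −24 ≡ 9, so v_1 = 9^{−1} = 5 (mod 11).
  i = 2 (α = 7): (7−6)(7−8)(7−9)(7−2) = 1·(−1)·(−2)·5 = 10 ≡ 10, so v_2 = 10^{−1} = 10 (mod 11).
  i = 3 (α = 8): (8−6)(8−7)(8−9)(8−2) = 2·1·(−1)·6 = −12 ≡ 10, so v_3 = 10^{−1} = 10 (mod 11).
  i = 4 (α = 9): (9−6)(9−7)(9−8)(9−2) = 3·2·1·7 = 42 ≡ 9, so v_4 = 9^{−1} = 5 (mod 11).
  i = 5 (α = 2): (2−6)(2−7)(2−8)(2−9) = (−4)·(−5)·(−6)·(−7) = 840 ≡ 4, so v_5 = 4^{−1} = 3 (mod 11).
  v = [5, 10, 10, 5, 3].
Step 2: syndromes of r = [2, 5, 6, 0, 1] (all sums mod 11).
  S_0 = Σ v_i r_i = 5·2 + 10·5 + 10·6 + 5·0 + 3·1 = 123 ≡ 2.
  S_1 = Σ v_i α_i r_i = 5·6·2 + 10·7·5 + 10·8·6 + 5·9·0 + 3·2·1 = 896 ≡ 5.
  α_i^2 mod 11 = [3, 5, 9, 4, 4].
  S_2 = Σ v_i α_i^2 r_i = 5·3·2 + 10·5·5 + 10·9·6 + 5·4·0 + 3·4·1 = 832 ≡ 7.
  S = (2, 5, 7) ≠ 0, so r is not a codeword (an error is present).
Step 3: locate the error. For a single error e at position i, S_ℓ = v_i·e·α_i^ℓ, so α_err = S_1/S_0.
  S_0^{−1} = 2^{−1} = 6 (mod 11), so α_err = 5·6 = 30 ≡ 8 = α_3. Error position i = 3.
  Consistency check: S_2/S_1 = 7·9 = 63 ≡ 8 = α_err ✓ (single-error assumption holds).
Step 4: error magnitude e = S_0/v_3 = S_0·∏_{j≠3}(α_3 − α_j) = 2·10 = 20 ≡ 9 (mod 11).
Step 5: correct position 3: c_3 = r_3 − e = 6 − 9 ≡ 8 (mod 11). Hence c = [2, 5, 8, 0, 1].
  Check: interpolating c through the α_i gives m(x) = 6 + 3·x (degree < 2) with m(α_i) = c_i for every i, so c is indeed a codeword.


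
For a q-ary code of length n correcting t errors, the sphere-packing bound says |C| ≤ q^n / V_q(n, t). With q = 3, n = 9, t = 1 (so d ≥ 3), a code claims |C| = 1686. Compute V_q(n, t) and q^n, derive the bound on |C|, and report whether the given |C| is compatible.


V_q(n, t) = 19, q^n = 19683, Hamming bound = 1035, |C| = 1686 > bound (violated).

Step 1: Compute V_q(n, t) = Σ_{j=0}^1 C(n, j) (q−1)^j.
  j = 0: C(9,0)·(2)^0 = 1·1 = 1.
  j = 1: C(9,1)·(2)^1 = 9·2 = 18.
  V_q(n, t) = 1 + 18 = 19.
Step 2: q^n = 3^9 = 19683.
Step 3: Hamming bound ⌊q^n / V_q(n,t)⌋ = ⌊19683/19⌋ = 1035.
Step 4: Compare |C| = 1686 to 1035: violated.
The claimed |C| lies above the Hamming bound, so no 3-ary code of length 9 with d ≥ 3 can have 1686 codewords.


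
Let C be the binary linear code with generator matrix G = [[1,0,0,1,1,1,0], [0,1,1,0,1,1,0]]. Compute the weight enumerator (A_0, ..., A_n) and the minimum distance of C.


Weight distribution: A_0 = 1, A_4 = 3. Minimum distance d = 4.

Enumerate all 2^2 = 4 messages m ∈ F_2^2.
For each, compute codeword c = mG in F_2^7, then tally its weight.
  m = 00 → c = 0000000, weight = 0.
  m = 10 → c = 1001110, weight = 4.
  m = 01 → c = 0110110, weight = 4.
  m = 11 → c = 1111000, weight = 4.
Tally weights:
  weight 0: 1 codewords.
  weight 4: 3 codewords.
Minimum distance d = smallest w > 0 with A_w > 0 = 4.
Sanity: Σ A_w = 4 = 2^2 = 4 ✓.


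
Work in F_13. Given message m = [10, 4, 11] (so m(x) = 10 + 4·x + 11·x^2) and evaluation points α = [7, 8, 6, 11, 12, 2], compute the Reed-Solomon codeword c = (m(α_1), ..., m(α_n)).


c = [5, 5, 1, 7, 4, 10]

Message polynomial: m(x) = 10 + 4·x + 11·x^2 (mod 13).
For each evaluation point α_i, compute m(α_i) mod 13:
  α_1 = 7: Horner steps 11 → 3 → 5, so m(7) = 5.
  α_2 = 8: Horner steps 11 → 1 → 5, so m(8) = 5.
  α_3 = 6: Horner steps 11 → 5 → 1, so m(6) = 1.
  α_4 = 11: Horner steps 11 → 8 → 7, so m(11) = 7.
  α_5 = 12: Horner steps 11 → 6 → 4, so m(12) = 4.
  α_6 = 2: Horner steps 11 → 0 → 10, so m(2) = 10.
Codeword c = [5, 5, 1, 7, 4, 10] ∈ F_13^6.


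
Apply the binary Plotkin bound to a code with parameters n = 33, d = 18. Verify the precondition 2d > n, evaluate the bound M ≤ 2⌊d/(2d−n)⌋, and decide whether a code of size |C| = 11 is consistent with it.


Plotkin bound M ≤ 12; given |C| = 11 ≤ bound (satisfied).

Check applicability: 2d = 36, n = 33.
2d − n = 3 > 0, so Plotkin applies.
Compute d/(2d−n) = 18/3 ≈ 6.0000.
⌊d/(2d−n)⌋ = 6.
Plotkin bound: M ≤ 2·6 = 12.
Given |C| = 11, check: satisfied.
This |C| is below the Plotkin bound.


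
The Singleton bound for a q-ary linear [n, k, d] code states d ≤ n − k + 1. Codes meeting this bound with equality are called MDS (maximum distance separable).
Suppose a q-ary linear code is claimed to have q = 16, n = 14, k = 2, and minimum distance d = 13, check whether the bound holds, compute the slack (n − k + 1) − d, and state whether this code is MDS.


Singleton RHS = n − k + 1 = 13, slack = 0, bound satisfied, MDS.

Singleton bound: d ≤ n − k + 1.
Here n = 14, k = 2, so n − k + 1 = 13.
Given d = 13, check d ≤ 13: YES.
Slack = (n − k + 1) − d = 0.
The code is MDS (slack = 0).
Description: the claimed parameters are [14, 2, 13]_16; such a code would be MDS (meets Singleton bound).


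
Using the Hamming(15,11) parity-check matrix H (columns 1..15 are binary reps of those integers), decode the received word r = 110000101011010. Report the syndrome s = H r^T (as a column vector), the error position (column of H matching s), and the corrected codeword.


s = (0, 1, 0, 0)^T, error position = 4, corrected codeword c = 110100101011010

Compute s = H r^T mod 2 one row at a time:
  s_1 = 0 + 1 + 0 + 1 + 1 + 0 + 1 + 0 = 4 ≡ 0 (mod 2).
  s_2 = 0 + 0 + 0 + 1 + 1 + 0 + 1 + 0 = 3 ≡ 1 (mod 2).
  s_3 = 1 + 0 + 0 + 1 + 0 + 1 + 1 + 0 = 4 ≡ 0 (mod 2).
  s_4 = 1 + 0 + 0 + 1 + 1 + 1 + 0 + 0 = 4 ≡ 0 (mod 2).
s = (0, 1, 0, 0)^T — this equals column 4 of H (binary 0100), so error is at position 4.
Correct: flip bit 4 of r = 110000101011010 to get c = 110100101011010.


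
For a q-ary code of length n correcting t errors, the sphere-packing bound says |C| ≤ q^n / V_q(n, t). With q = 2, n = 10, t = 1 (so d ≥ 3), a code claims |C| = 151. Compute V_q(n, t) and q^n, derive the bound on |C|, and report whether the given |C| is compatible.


V_q(n, t) = 11, q^n = 1024, Hamming bound = 93, |C| = 151 > bound (violated).

Step 1: Compute V_q(n, t) = Σ_{j=0}^1 C(n, j) (q−1)^j.
  j = 0: C(10,0)·(1)^0 = 1·1 = 1.
  j = 1: C(10,1)·(1)^1 = 10·1 = 10.
  V_q(n, t) = 1 + 10 = 11.
Step 2: q^n = 2^10 = 1024.
Step 3: Hamming bound ⌊q^n / V_q(n,t)⌋ = ⌊1024/11⌋ = 93.
Step 4: Compare |C| = 151 to 93: violated.
The claimed |C| lies above the Hamming bound, so no 2-ary code of length 10 with d ≥ 3 can have 151 codewords.


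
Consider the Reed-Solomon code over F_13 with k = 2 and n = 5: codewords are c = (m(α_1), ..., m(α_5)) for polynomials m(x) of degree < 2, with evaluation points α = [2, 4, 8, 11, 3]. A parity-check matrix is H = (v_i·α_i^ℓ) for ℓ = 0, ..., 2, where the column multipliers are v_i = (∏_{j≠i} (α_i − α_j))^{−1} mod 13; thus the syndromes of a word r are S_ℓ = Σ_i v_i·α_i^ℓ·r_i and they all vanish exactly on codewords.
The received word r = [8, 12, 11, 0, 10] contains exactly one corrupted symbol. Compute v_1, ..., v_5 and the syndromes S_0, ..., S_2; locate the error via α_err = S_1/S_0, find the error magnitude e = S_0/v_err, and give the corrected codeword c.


S = (1, 8, 12), error at position 3, error magnitude e = 4, c = [8, 12, 7, 0, 10].

Step 1: column multipliers v_i = (∏_{j≠i}(α_i − α_j))^{−1} mod 13.
  i = 1 (α = 2): (2−4)(2−8)(2−11)(2−3) = (−2)·(−6)·(−9)·(−1) = 108 ≡ 4, so v_1 = 4^{−1} = 10 (mod 13).
  i = 2 (α = 4): (4−2)(4−8)(4−11)(4−3) = 2·(−4)·(−7)·1 = 56 ≡ 4, so v_2 = 4^{−1} = 10 (mod 13).
  i = 3 (α = 8): (8−2)(8−4)(8−11)(8−3) = 6·4·(−3)·5 = −360 ≡ 4, so v_3 = 4^{−1} = 10 (mod 13).
  i = 4 (α = 11): (11−2)(11−4)(11−8)(11−3) = 9·7·3·8 = 1512 ≡ 4, so v_4 = 4^{−1} = 10 (mod 13).
  i = 5 (α = 3): (3−2)(3−4)(3−8)(3−11) = 1·(−1)·(−5)·(−8) = −40 ≡ 12, so v_5 = 12^{−1} = 12 (mod 13).
  v = [10, 10, 10, 10, 12].
Step 2: syndromes of r = [8, 12, 11, 0, 10] (all sums mod 13).
  S_0 = Σ v_i r_i = 10·8 + 10·12 + 10·11 + 10·0 + 12·10 = 430 ≡ 1.
  S_1 = Σ v_i α_i r_i = 10·2·8 + 10·4·12 + 10·8·11 + 10·11·0 + 12·3·10 = 1880 ≡ 8.
  α_i^2 mod 13 = [4, 3, 12, 4, 9].
  S_2 = Σ v_i α_i^2 r_i = 10·4·8 + 10·3·12 + 10·12·11 + 10·4·0 + 12·9·10 = 3080 ≡ 12.
  S = (1, 8, 12) ≠ 0, so r is not a codeword (an error is present).
Step 3: locate the error. For a single error e at position i, S_ℓ = v_i·e·α_i^ℓ, so α_err = S_1/S_0.
  S_0^{−1} = 1^{−1} = 1 (mod 13), so α_err = 8·1 = 8 ≡ 8 = α_3. Error position i = 3.
  Consistency check: S_2/S_1 = 12·5 = 60 ≡ 8 = α_err ✓ (single-error assumption holds).
Step 4: error magnitude e = S_0/v_3 = S_0·∏_{j≠3}(α_3 − α_j) = 1·4 = 4 ≡ 4 (mod 13).
Step 5: correct position 3: c_3 = r_3 − e = 11 − 4 ≡ 7 (mod 13). Hence c = [8, 12, 7, 0, 10].
  Check: interpolating c through the α_i gives m(x) = 4 + 2·x (degree < 2) with m(α_i) = c_i for every i, so c is indeed a codeword.


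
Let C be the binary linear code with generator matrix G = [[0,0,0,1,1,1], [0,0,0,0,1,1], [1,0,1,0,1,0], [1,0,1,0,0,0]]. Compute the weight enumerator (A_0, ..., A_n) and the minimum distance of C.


Weight distribution: A_0 = 1, A_1 = 3, A_2 = 4, A_3 = 4, A_4 = 3, A_5 = 1. Minimum distance d = 1.

Enumerate all 2^4 = 16 messages m ∈ F_2^4.
For each, compute codeword c = mG in F_2^6, then tally its weight.
  m = 0000 → c = 000000, weight = 0.
  m = 1000 → c = 000111, weight = 3.
  m = 0100 → c = 000011, weight = 2.
  m = 1100 → c = 000100, weight = 1.
  m = 0010 → c = 101010, weight = 3.
  m = 1010 → c = 101101, weight = 4.
  m = 0110 → c = 101001, weight = 3.
  m = 1110 → c = 101110, weight = 4.
  m = 0001 → c = 101000, weight = 2.
  m = 1001 → c = 101111, weight = 5.
  m = 0101 → c = 101011, weight = 4.
  m = 1101 → c = 101100, weight = 3.
  m = 0011 → c = 000010, weight = 1.
  m = 1011 → c = 000101, weight = 2.
  m = 0111 → c = 000001, weight = 1.
  m = 1111 → c = 000110, weight = 2.
Tally weights:
  weight 0: 1 codewords.
  weight 1: 3 codewords.
  weight 2: 4 codewords.
  weight 3: 4 codewords.
  weight 4: 3 codewords.
  weight 5: 1 codewords.
Minimum distance d = smallest w > 0 with A_w > 0 = 1.
Sanity: Σ A_w = 16 = 2^4 = 16 ✓.


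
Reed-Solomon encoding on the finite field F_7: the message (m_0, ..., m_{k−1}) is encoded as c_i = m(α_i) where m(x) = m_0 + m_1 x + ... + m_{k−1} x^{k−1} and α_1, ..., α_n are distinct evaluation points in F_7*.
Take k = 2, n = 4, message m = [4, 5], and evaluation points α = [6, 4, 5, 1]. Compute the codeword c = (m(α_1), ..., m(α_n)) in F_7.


c = [6, 3, 1, 2]

Message polynomial: m(x) = 4 + 5·x (mod 7).
For each evaluation point α_i, compute m(α_i) mod 7:
  α_1 = 6: Horner steps 5 → 6, so m(6) = 6.
  α_2 = 4: Horner steps 5 → 3, so m(4) = 3.
  α_3 = 5: Horner steps 5 → 1, so m(5) = 1.
  α_4 = 1: Horner steps 5 → 2, so m(1) = 2.
Codeword c = [6, 3, 1, 2] ∈ F_7^4.


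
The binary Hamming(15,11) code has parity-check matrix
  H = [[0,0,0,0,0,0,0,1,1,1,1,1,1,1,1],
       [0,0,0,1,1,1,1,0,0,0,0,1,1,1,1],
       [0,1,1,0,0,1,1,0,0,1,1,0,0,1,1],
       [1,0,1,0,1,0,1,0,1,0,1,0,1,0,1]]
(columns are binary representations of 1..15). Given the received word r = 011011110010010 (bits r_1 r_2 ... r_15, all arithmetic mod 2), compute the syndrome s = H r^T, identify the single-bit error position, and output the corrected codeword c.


s = (1, 0, 0, 0)^T, error position = 8, corrected codeword c = 011011100010010

Compute s = H r^T mod 2 one row at a time:
  s_1 = 1 + 0 + 0 + 1 + 0 + 0 + 1 + 0 = 3 ≡ 1 (mod 2).
  s_2 = 0 + 1 + 1 + 1 + 0 + 0 + 1 + 0 = 4 ≡ 0 (mod 2).
  s_3 = 1 + 1 + 1 + 1 + 0 + 1 + 1 + 0 = 6 ≡ 0 (mod 2).
  s_4 = 0 + 1 + 1 + 1 + 0 + 1 + 0 + 0 = 4 ≡ 0 (mod 2).
s = (1, 0, 0, 0)^T — this equals column 8 of H (binary 1000), so error is at position 8.
Correct: flip bit 8 of r = 011011110010010 to get c = 011011100010010.


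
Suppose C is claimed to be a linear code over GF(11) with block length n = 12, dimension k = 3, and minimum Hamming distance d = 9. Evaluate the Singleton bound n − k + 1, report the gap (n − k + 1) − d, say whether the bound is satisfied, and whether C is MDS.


Singleton RHS = n − k + 1 = 10, slack = 1, bound satisfied, not MDS.

Singleton bound: d ≤ n − k + 1.
Here n = 12, k = 3, so n − k + 1 = 10.
Given d = 9, check d ≤ 10: YES.
Slack = (n − k + 1) − d = 1.
The code is NOT MDS (slack = 1 > 0).
Description: the claimed parameters are [12, 3, 9]_11; such a code would be non-MDS.


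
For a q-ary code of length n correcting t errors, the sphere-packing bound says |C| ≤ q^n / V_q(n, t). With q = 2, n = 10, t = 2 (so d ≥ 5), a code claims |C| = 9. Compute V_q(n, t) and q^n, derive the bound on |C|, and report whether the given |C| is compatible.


V_q(n, t) = 56, q^n = 1024, Hamming bound = 18, |C| = 9 ≤ bound (satisfied).

Step 1: Compute V_q(n, t) = Σ_{j=0}^2 C(n, j) (q−1)^j.
  j = 0: C(10,0)·(1)^0 = 1·1 = 1.
  j = 1: C(10,1)·(1)^1 = 10·1 = 10.
  j = 2: C(10,2)·(1)^2 = 45·1 = 45.
  V_q(n, t) = 1 + 10 + 45 = 56.
Step 2: q^n = 2^10 = 1024.
Step 3: Hamming bound ⌊q^n / V_q(n,t)⌋ = ⌊1024/56⌋ = 18.
Step 4: Compare |C| = 9 to 18: satisfied.
The claimed |C| lies below the Hamming bound.


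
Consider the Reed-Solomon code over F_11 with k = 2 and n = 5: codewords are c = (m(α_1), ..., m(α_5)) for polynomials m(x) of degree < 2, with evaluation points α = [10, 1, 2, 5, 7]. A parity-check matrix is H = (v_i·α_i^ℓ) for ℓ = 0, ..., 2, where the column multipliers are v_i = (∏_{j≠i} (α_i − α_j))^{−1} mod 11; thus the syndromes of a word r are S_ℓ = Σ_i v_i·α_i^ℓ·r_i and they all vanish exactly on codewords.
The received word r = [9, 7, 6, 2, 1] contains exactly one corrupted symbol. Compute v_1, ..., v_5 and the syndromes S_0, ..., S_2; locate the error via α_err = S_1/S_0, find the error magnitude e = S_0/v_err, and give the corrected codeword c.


S = (1, 5, 3), error at position 4, error magnitude e = 10, c = [9, 7, 6, 3, 1].

Step 1: column multipliers v_i = (∏_{j≠i}(α_i − α_j))^{−1} mod 11.
  i = 1 (α = 10): (10−1)(10−2)(10−5)(10−7) = 9·8·5·3 = 1080 ≡ 2, so v_1 = 2^{−1} = 6 (mod 11).
  i = 2 (α = 1): (1−10)(1−2)(1−5)(1−7) = (−9)·(−1)·(−4)·(−6) = 216 ≡ 7, so v_2 = 7^{−1} = 8 (mod 11).
  i = 3 (α = 2): (2−10)(2−1)(2−5)(2−7) = (−8)·1·(−3)·(−5) = −120 ≡ 1, so v_3 = 1^{−1} = 1 (mod 11).
  i = 4 (α = 5): (5−10)(5−1)(5−2)(5−7) = (−5)·4·3·(−2) = 120 ≡ 10, so v_4 = 10^{−1} = 10 (mod 11).
  i = 5 (α = 7): (7−10)(7−1)(7−2)(7−5) = (−3)·6·5·2 = −180 ≡ 7, so v_5 = 7^{−1} = 8 (mod 11).
  v = [6, 8, 1, 10, 8].
Step 2: syndromes of r = [9, 7, 6, 2, 1] (all sums mod 11).
  S_0 = Σ v_i r_i = 6·9 + 8·7 + 1·6 + 10·2 + 8·1 = 144 ≡ 1.
  S_1 = Σ v_i α_i r_i = 6·10·9 + 8·1·7 + 1·2·6 + 10·5·2 + 8·7·1 = 764 ≡ 5.
  α_i^2 mod 11 = [1, 1, 4, 3, 5].
  S_2 = Σ v_i α_i^2 r_i = 6·1·9 + 8·1·7 + 1·4·6 + 10·3·2 + 8·5·1 = 234 ≡ 3.
  S = (1, 5, 3) ≠ 0, so r is not a codeword (an error is present).
Step 3: locate the error. For a single error e at position i, S_ℓ = v_i·e·α_i^ℓ, so α_err = S_1/S_0.
  S_0^{−1} = 1^{−1} = 1 (mod 11), so α_err = 5·1 = 5 ≡ 5 = α_4. Error position i = 4.
  Consistency check: S_2/S_1 = 3·9 = 27 ≡ 5 = α_err ✓ (single-error assumption holds).
Step 4: error magnitude e = S_0/v_4 = S_0·∏_{j≠4}(α_4 − α_j) = 1·10 = 10 ≡ 10 (mod 11).
Step 5: correct position 4: c_4 = r_4 − e = 2 − 10 ≡ 3 (mod 11). Hence c = [9, 7, 6, 3, 1].
  Check: interpolating c through the α_i gives m(x) = 8 + 10·x (degree < 2) with m(α_i) = c_i for every i, so c is indeed a codeword.


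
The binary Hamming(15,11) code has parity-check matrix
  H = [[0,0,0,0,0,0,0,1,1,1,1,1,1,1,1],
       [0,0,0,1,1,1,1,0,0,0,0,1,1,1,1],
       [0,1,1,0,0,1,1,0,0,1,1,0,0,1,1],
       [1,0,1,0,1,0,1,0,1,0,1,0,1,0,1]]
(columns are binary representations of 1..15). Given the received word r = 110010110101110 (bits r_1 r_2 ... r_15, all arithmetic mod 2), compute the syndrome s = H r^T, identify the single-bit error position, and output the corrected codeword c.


s = (1, 1, 0, 0)^T, error position = 12, corrected codeword c = 110010110100110

Compute s = H r^T mod 2 one row at a time:
  s_1 = 1 + 0 + 1 + 0 + 1 + 1 + 1 + 0 = 5 ≡ 1 (mod 2).
  s_2 = 0 + 1 + 0 + 1 + 1 + 1 + 1 + 0 = 5 ≡ 1 (mod 2).
  s_3 = 1 + 0 + 0 + 1 + 1 + 0 + 1 + 0 = 4 ≡ 0 (mod 2).
  s_4 = 1 + 0 + 1 + 1 + 0 + 0 + 1 + 0 = 4 ≡ 0 (mod 2).
s = (1, 1, 0, 0)^T — this equals column 12 of H (binary 1100), so error is at position 12.
Correct: flip bit 12 of r = 110010110101110 to get c = 110010110100110.
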